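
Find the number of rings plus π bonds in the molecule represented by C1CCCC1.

1

Molecular formula from the SMILES: C5H10.
DoU = (2C + 2 + N − H − X)/2 = (2·5 + 2 + 0 − 10 − 0)/2 = 2/2 = 1.
(Structurally: 1 ring(s) + 0 π bond(s) = 1.)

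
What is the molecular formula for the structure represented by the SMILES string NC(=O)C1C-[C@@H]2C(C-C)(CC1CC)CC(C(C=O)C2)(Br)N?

C16H27BrN2O2

Heavy atoms from the SMILES: 1 Br, 16 C, 2 N, 2 O.
Implicit hydrogens by atom environment:
  6 × C: 2 H each → 12
  5 × C: 1 H each → 5
  3 × C: no H
  2 × C: 3 H each → 6
  2 × N: 2 H each → 4
  2 × O: no H
  1 × Br: no H
  Total hydrogens = 27.
Molecular formula: C16H27BrN2O2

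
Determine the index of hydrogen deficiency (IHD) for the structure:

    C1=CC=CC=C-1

Molecular formula from the SMILES: C6H6.
DoU = (2C + 2 + N − H − X)/2 = (2·6 + 2 + 0 − 6 − 0)/2 = 8/2 = 4.
(Structurally: 1 ring(s) + 3 π bond(s) = 4.)

4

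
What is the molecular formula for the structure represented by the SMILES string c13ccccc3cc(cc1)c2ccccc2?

Heavy atoms from the SMILES: 16 C.
Implicit hydrogens by atom environment:
  12 × C (aromatic): 1 H each → 12
  4 × C (aromatic): no H
  Total hydrogens = 12.
Molecular formula: C16H12

C16H12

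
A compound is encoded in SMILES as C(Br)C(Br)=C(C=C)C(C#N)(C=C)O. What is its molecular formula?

Heavy atoms from the SMILES: 2 Br, 9 C, 1 N, 1 O.
Implicit hydrogens by atom environment:
  4 × C: no H
  3 × C: 2 H each → 6
  2 × Br: no H
  2 × C: 1 H each → 2
  1 × N: no H
  1 × O: 1 H
  Total hydrogens = 9.
Molecular formula: C9H9Br2NO

C9H9Br2NO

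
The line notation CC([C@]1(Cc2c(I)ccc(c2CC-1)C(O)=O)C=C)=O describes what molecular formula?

C15H15IO3

Heavy atoms from the SMILES: 15 C, 1 I, 3 O.
Implicit hydrogens by atom environment:
  4 × C: 2 H each → 8
  4 × C (aromatic): no H
  3 × C: no H
  2 × C (aromatic): 1 H each → 2
  2 × O: no H
  1 × C: 3 H
  1 × C: 1 H
  1 × I: no H
  1 × O: 1 H
  Total hydrogens = 15.
Molecular formula: C15H15IO3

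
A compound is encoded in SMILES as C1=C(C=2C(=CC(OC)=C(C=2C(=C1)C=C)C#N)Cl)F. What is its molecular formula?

C14H9ClFNO

Heavy atoms from the SMILES: 14 C, 1 Cl, 1 F, 1 N, 1 O.
Implicit hydrogens by atom environment:
  7 × C (aromatic): no H
  3 × C (aromatic): 1 H each → 3
  1 × C: 3 H
  1 × C: 2 H
  1 × C: 1 H
  1 × C: no H
  1 × Cl: no H
  1 × F: no H
  1 × N: no H
  1 × O: no H
  Total hydrogens = 9.
Molecular formula: C14H9ClFNO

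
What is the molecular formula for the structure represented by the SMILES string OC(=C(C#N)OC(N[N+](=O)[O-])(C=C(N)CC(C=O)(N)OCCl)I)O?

Heavy atoms from the SMILES: 10 C, 1 Cl, 1 I, 5 N, 7 O.
Implicit hydrogens by atom environment:
  6 × C: no H
  4 × O: no H
  2 × C: 2 H each → 4
  2 × C: 1 H each → 2
  2 × N: 2 H each → 4
  2 × O: 1 H each → 2
  1 × Cl: no H
  1 × I: no H
  1 × N: 1 H
  1 × N: no H
  1 × N (charge +1): no H
  1 × O (charge -1): no H
  Total hydrogens = 13.
Molecular formula: C10H13ClIN5O7

C10H13ClIN5O7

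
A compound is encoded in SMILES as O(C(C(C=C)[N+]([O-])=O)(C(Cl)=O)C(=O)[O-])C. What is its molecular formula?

C7H7ClNO6-

Heavy atoms from the SMILES: 7 C, 1 Cl, 1 N, 6 O.
Implicit hydrogens by atom environment:
  4 × O: no H
  3 × C: no H
  2 × C: 1 H each → 2
  2 × O (charge -1): no H
  1 × C: 3 H
  1 × C: 2 H
  1 × Cl: no H
  1 × N (charge +1): no H
  Total hydrogens = 7.
Net charge -1.
Molecular formula: C7H7ClNO6-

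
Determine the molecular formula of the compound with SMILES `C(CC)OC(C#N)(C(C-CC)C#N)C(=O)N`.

C11H17N3O2

Heavy atoms from the SMILES: 11 C, 3 N, 2 O.
Implicit hydrogens by atom environment:
  4 × C: 2 H each → 8
  4 × C: no H
  2 × C: 3 H each → 6
  2 × N: no H
  2 × O: no H
  1 × C: 1 H
  1 × N: 2 H
  Total hydrogens = 17.
Molecular formula: C11H17N3O2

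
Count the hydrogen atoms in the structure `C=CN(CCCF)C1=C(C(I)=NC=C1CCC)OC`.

20

Hydrogens are implicit in SMILES; fill each atom to its normal valence:
  6 × C: 2 H each → 12
  4 × C (aromatic): no H
  2 × C: 3 H each → 6
  1 × C (aromatic): 1 H
  1 × C: 1 H
  1 × F: no H
  1 × I: no H
  1 × N (aromatic): no H
  1 × N: no H
  1 × O: no H
  Total hydrogens = 20.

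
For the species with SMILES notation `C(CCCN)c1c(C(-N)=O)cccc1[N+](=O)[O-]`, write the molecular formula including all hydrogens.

Heavy atoms from the SMILES: 11 C, 3 N, 3 O.
Implicit hydrogens by atom environment:
  4 × C: 2 H each → 8
  3 × C (aromatic): 1 H each → 3
  3 × C (aromatic): no H
  2 × N: 2 H each → 4
  2 × O: no H
  1 × C: no H
  1 × N (charge +1): no H
  1 × O (charge -1): no H
  Total hydrogens = 15.
Molecular formula: C11H15N3O3

C11H15N3O3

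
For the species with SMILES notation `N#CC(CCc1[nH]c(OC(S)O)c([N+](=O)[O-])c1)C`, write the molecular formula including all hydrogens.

Heavy atoms from the SMILES: 10 C, 3 N, 4 O, 1 S.
Implicit hydrogens by atom environment:
  3 × C (aromatic): no H
  2 × C: 2 H each → 4
  2 × C: 1 H each → 2
  2 × O: no H
  1 × C: 3 H
  1 × C (aromatic): 1 H
  1 × C: no H
  1 × N (aromatic): 1 H
  1 × N (charge +1): no H
  1 × N: no H
  1 × O: 1 H
  1 × O (charge -1): no H
  1 × S: 1 H
  Total hydrogens = 13.
Molecular formula: C10H13N3O4S

C10H13N3O4S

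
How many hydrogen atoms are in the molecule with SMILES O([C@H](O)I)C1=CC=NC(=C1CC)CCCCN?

19

Hydrogens are implicit in SMILES; fill each atom to its normal valence:
  5 × C: 2 H each → 10
  3 × C (aromatic): no H
  2 × C (aromatic): 1 H each → 2
  1 × C: 3 H
  1 × C: 1 H
  1 × I: no H
  1 × N: 2 H
  1 × N (aromatic): no H
  1 × O: 1 H
  1 × O: no H
  Total hydrogens = 19.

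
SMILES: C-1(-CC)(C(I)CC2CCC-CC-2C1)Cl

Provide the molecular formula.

C12H20ClI

Heavy atoms from the SMILES: 12 C, 1 Cl, 1 I.
Implicit hydrogens by atom environment:
  7 × C: 2 H each → 14
  3 × C: 1 H each → 3
  1 × C: 3 H
  1 × C: no H
  1 × Cl: no H
  1 × I: no H
  Total hydrogens = 20.
Molecular formula: C12H20ClI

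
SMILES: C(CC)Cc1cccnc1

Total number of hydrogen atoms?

Hydrogens are implicit in SMILES; fill each atom to its normal valence:
  4 × C (aromatic): 1 H each → 4
  3 × C: 2 H each → 6
  1 × C: 3 H
  1 × C (aromatic): no H
  1 × N (aromatic): no H
  Total hydrogens = 13.

13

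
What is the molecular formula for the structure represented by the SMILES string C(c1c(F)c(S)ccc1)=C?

Heavy atoms from the SMILES: 8 C, 1 F, 1 S.
Implicit hydrogens by atom environment:
  3 × C (aromatic): 1 H each → 3
  3 × C (aromatic): no H
  1 × C: 2 H
  1 × C: 1 H
  1 × F: no H
  1 × S: 1 H
  Total hydrogens = 7.
Molecular formula: C8H7FS

C8H7FS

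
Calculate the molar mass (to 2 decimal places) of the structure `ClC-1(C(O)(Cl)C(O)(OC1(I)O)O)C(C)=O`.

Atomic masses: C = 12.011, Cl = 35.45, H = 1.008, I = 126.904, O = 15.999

372.92

Molecular formula: C6H7Cl2IO6.
M = 6×12.011 + 2×35.45 + 7×1.008 + 1×126.904 + 6×15.999 = 372.92 g/mol.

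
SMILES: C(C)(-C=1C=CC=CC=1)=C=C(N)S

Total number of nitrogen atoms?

1

The symbol for nitrogen appears 1 time in the SMILES.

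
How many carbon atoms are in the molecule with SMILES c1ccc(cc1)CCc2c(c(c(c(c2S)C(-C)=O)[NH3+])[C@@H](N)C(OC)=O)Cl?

19

The symbol for carbon appears 19 times in the SMILES. Lowercase c denotes aromatic carbon and counts toward C.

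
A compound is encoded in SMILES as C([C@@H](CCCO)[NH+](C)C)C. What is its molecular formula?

Heavy atoms from the SMILES: 8 C, 1 N, 1 O.
Implicit hydrogens by atom environment:
  4 × C: 2 H each → 8
  3 × C: 3 H each → 9
  1 × C: 1 H
  1 × N (charge +1): 1 H
  1 × O: 1 H
  Total hydrogens = 20.
Net charge +1.
Molecular formula: C8H20NO+

C8H20NO+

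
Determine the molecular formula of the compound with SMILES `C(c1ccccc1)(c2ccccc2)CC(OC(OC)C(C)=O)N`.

C19H23NO3

Heavy atoms from the SMILES: 19 C, 1 N, 3 O.
Implicit hydrogens by atom environment:
  10 × C (aromatic): 1 H each → 10
  3 × C: 1 H each → 3
  3 × O: no H
  2 × C: 3 H each → 6
  2 × C (aromatic): no H
  1 × C: 2 H
  1 × C: no H
  1 × N: 2 H
  Total hydrogens = 23.
Molecular formula: C19H23NO3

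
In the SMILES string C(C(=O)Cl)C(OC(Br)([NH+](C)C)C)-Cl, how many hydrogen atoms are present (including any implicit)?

13

Hydrogens are implicit in SMILES; fill each atom to its normal valence:
  3 × C: 3 H each → 9
  2 × C: no H
  2 × Cl: no H
  2 × O: no H
  1 × Br: no H
  1 × C: 2 H
  1 × C: 1 H
  1 × N (charge +1): 1 H
  Total hydrogens = 13.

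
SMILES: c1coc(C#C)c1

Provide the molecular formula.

C6H4O

Heavy atoms from the SMILES: 6 C, 1 O.
Implicit hydrogens by atom environment:
  3 × C (aromatic): 1 H each → 3
  1 × C: 1 H
  1 × C (aromatic): no H
  1 × C: no H
  1 × O (aromatic): no H
  Total hydrogens = 4.
Molecular formula: C6H4O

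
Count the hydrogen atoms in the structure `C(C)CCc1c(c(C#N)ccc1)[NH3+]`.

Hydrogens are implicit in SMILES; fill each atom to its normal valence:
  3 × C: 2 H each → 6
  3 × C (aromatic): 1 H each → 3
  3 × C (aromatic): no H
  1 × C: 3 H
  1 × C: no H
  1 × N (charge +1): 3 H
  1 × N: no H
  Total hydrogens = 15.

15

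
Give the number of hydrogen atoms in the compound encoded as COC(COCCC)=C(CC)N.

Hydrogens are implicit in SMILES; fill each atom to its normal valence:
  4 × C: 2 H each → 8
  3 × C: 3 H each → 9
  2 × C: no H
  2 × O: no H
  1 × N: 2 H
  Total hydrogens = 19.

19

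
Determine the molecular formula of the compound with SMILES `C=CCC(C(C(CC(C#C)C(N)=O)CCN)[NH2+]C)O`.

C14H26N3O2+

Heavy atoms from the SMILES: 14 C, 3 N, 2 O.
Implicit hydrogens by atom environment:
  6 × C: 1 H each → 6
  5 × C: 2 H each → 10
  2 × C: no H
  2 × N: 2 H each → 4
  1 × C: 3 H
  1 × N (charge +1): 2 H
  1 × O: 1 H
  1 × O: no H
  Total hydrogens = 26.
Net charge +1.
Molecular formula: C14H26N3O2+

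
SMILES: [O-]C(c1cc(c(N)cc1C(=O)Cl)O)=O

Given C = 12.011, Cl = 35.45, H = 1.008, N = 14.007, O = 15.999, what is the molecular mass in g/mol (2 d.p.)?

214.58

Molecular formula: C8H5ClNO4-.
M = 8×12.011 + 1×35.45 + 5×1.008 + 1×14.007 + 4×15.999 = 214.58 g/mol.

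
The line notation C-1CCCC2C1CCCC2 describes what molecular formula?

C10H18

Heavy atoms from the SMILES: 10 C.
Implicit hydrogens by atom environment:
  8 × C: 2 H each → 16
  2 × C: 1 H each → 2
  Total hydrogens = 18.
Molecular formula: C10H18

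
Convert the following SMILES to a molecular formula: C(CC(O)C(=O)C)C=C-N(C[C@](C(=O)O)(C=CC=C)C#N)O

C15H20N2O5

Heavy atoms from the SMILES: 15 C, 2 N, 5 O.
Implicit hydrogens by atom environment:
  6 × C: 1 H each → 6
  4 × C: 2 H each → 8
  4 × C: no H
  3 × O: 1 H each → 3
  2 × N: no H
  2 × O: no H
  1 × C: 3 H
  Total hydrogens = 20.
Molecular formula: C15H20N2O5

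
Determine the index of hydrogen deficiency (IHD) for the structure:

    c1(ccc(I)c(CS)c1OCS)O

Molecular formula from the SMILES: C8H9IO2S2.
DoU = (2C + 2 + N − H − X)/2 = (2·8 + 2 + 0 − 9 − 1)/2 = 8/2 = 4.
(Structurally: 1 ring(s) + 3 π bond(s) = 4.)

4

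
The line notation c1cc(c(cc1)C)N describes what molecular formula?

C7H9N

Heavy atoms from the SMILES: 7 C, 1 N.
Implicit hydrogens by atom environment:
  4 × C (aromatic): 1 H each → 4
  2 × C (aromatic): no H
  1 × C: 3 H
  1 × N: 2 H
  Total hydrogens = 9.
Molecular formula: C7H9N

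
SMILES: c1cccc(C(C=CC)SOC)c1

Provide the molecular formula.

Heavy atoms from the SMILES: 11 C, 1 O, 1 S.
Implicit hydrogens by atom environment:
  5 × C (aromatic): 1 H each → 5
  3 × C: 1 H each → 3
  2 × C: 3 H each → 6
  1 × C (aromatic): no H
  1 × O: no H
  1 × S: no H
  Total hydrogens = 14.
Molecular formula: C11H14OS

C11H14OS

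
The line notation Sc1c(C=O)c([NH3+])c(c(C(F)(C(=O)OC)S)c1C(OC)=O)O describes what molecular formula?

C12H13FNO6S2+

Heavy atoms from the SMILES: 12 C, 1 F, 1 N, 6 O, 2 S.
Implicit hydrogens by atom environment:
  6 × C (aromatic): no H
  5 × O: no H
  3 × C: no H
  2 × C: 3 H each → 6
  2 × S: 1 H each → 2
  1 × C: 1 H
  1 × F: no H
  1 × N (charge +1): 3 H
  1 × O: 1 H
  Total hydrogens = 13.
Net charge +1.
Molecular formula: C12H13FNO6S2+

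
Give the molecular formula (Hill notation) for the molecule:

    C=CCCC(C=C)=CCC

Heavy atoms from the SMILES: 10 C.
Implicit hydrogens by atom environment:
  5 × C: 2 H each → 10
  3 × C: 1 H each → 3
  1 × C: 3 H
  1 × C: no H
  Total hydrogens = 16.
Molecular formula: C10H16

C10H16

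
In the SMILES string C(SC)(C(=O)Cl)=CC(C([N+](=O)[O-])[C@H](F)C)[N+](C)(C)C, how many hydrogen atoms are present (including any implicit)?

Hydrogens are implicit in SMILES; fill each atom to its normal valence:
  5 × C: 3 H each → 15
  4 × C: 1 H each → 4
  2 × C: no H
  2 × N (charge +1): no H
  2 × O: no H
  1 × Cl: no H
  1 × F: no H
  1 × O (charge -1): no H
  1 × S: no H
  Total hydrogens = 19.

19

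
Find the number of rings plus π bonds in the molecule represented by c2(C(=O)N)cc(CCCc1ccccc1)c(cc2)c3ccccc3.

Molecular formula from the SMILES: C22H21NO.
DoU = (2C + 2 + N − H − X)/2 = (2·22 + 2 + 1 − 21 − 0)/2 = 26/2 = 13.
(Structurally: 3 ring(s) + 10 π bond(s) = 13.)

13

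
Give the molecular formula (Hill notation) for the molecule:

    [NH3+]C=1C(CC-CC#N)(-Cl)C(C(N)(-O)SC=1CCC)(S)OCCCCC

Heavy atoms from the SMILES: 17 C, 1 Cl, 3 N, 2 O, 2 S.
Implicit hydrogens by atom environment:
  9 × C: 2 H each → 18
  6 × C: no H
  2 × C: 3 H each → 6
  1 × Cl: no H
  1 × N (charge +1): 3 H
  1 × N: 2 H
  1 × N: no H
  1 × O: 1 H
  1 × O: no H
  1 × S: 1 H
  1 × S: no H
  Total hydrogens = 31.
Net charge +1.
Molecular formula: C17H31ClN3O2S2+

C17H31ClN3O2S2+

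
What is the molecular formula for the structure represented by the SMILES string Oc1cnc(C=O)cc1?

C6H5NO2

Heavy atoms from the SMILES: 6 C, 1 N, 2 O.
Implicit hydrogens by atom environment:
  3 × C (aromatic): 1 H each → 3
  2 × C (aromatic): no H
  1 × C: 1 H
  1 × N (aromatic): no H
  1 × O: 1 H
  1 × O: no H
  Total hydrogens = 5.
Molecular formula: C6H5NO2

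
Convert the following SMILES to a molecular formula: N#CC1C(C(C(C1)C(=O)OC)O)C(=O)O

C9H11NO5

Heavy atoms from the SMILES: 9 C, 1 N, 5 O.
Implicit hydrogens by atom environment:
  4 × C: 1 H each → 4
  3 × C: no H
  3 × O: no H
  2 × O: 1 H each → 2
  1 × C: 3 H
  1 × C: 2 H
  1 × N: no H
  Total hydrogens = 11.
Molecular formula: C9H11NO5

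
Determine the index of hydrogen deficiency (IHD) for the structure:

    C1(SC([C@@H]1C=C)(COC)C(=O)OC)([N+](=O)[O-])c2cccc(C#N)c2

10

Molecular formula from the SMILES: C16H16N2O5S.
DoU = (2C + 2 + N − H − X)/2 = (2·16 + 2 + 2 − 16 − 0)/2 = 20/2 = 10.
(Structurally: 2 ring(s) + 8 π bond(s) = 10.)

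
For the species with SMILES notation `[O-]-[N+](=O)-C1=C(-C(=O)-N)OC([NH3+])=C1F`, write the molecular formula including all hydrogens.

Heavy atoms from the SMILES: 5 C, 1 F, 3 N, 4 O.
Implicit hydrogens by atom environment:
  4 × C (aromatic): no H
  2 × O: no H
  1 × C: no H
  1 × F: no H
  1 × N (charge +1): 3 H
  1 × N: 2 H
  1 × N (charge +1): no H
  1 × O (aromatic): no H
  1 × O (charge -1): no H
  Total hydrogens = 5.
Net charge +1.
Molecular formula: C5H5FN3O4+

C5H5FN3O4+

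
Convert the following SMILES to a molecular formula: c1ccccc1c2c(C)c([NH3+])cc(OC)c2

Heavy atoms from the SMILES: 14 C, 1 N, 1 O.
Implicit hydrogens by atom environment:
  7 × C (aromatic): 1 H each → 7
  5 × C (aromatic): no H
  2 × C: 3 H each → 6
  1 × N (charge +1): 3 H
  1 × O: no H
  Total hydrogens = 16.
Net charge +1.
Molecular formula: C14H16NO+

C14H16NO+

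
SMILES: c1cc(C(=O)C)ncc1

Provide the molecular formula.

Heavy atoms from the SMILES: 7 C, 1 N, 1 O.
Implicit hydrogens by atom environment:
  4 × C (aromatic): 1 H each → 4
  1 × C: 3 H
  1 × C (aromatic): no H
  1 × C: no H
  1 × N (aromatic): no H
  1 × O: no H
  Total hydrogens = 7.
Molecular formula: C7H7NO

C7H7NO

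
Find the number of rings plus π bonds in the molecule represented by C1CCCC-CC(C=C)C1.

Molecular formula from the SMILES: C10H18.
DoU = (2C + 2 + N − H − X)/2 = (2·10 + 2 + 0 − 18 − 0)/2 = 4/2 = 2.
(Structurally: 1 ring(s) + 1 π bond(s) = 2.)

2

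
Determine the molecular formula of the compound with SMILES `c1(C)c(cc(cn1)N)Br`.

Heavy atoms from the SMILES: 1 Br, 6 C, 2 N.
Implicit hydrogens by atom environment:
  3 × C (aromatic): no H
  2 × C (aromatic): 1 H each → 2
  1 × Br: no H
  1 × C: 3 H
  1 × N: 2 H
  1 × N (aromatic): no H
  Total hydrogens = 7.
Molecular formula: C6H7BrN2

C6H7BrN2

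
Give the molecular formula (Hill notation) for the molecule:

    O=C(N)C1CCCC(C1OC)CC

C10H19NO2

Heavy atoms from the SMILES: 10 C, 1 N, 2 O.
Implicit hydrogens by atom environment:
  4 × C: 2 H each → 8
  3 × C: 1 H each → 3
  2 × C: 3 H each → 6
  2 × O: no H
  1 × C: no H
  1 × N: 2 H
  Total hydrogens = 19.
Molecular formula: C10H19NO2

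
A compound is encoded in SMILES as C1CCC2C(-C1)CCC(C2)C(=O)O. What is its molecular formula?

Heavy atoms from the SMILES: 11 C, 2 O.
Implicit hydrogens by atom environment:
  7 × C: 2 H each → 14
  3 × C: 1 H each → 3
  1 × C: no H
  1 × O: 1 H
  1 × O: no H
  Total hydrogens = 18.
Molecular formula: C11H18O2

C11H18O2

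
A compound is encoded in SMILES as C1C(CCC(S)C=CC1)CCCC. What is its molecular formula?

C12H22S

Heavy atoms from the SMILES: 12 C, 1 S.
Implicit hydrogens by atom environment:
  7 × C: 2 H each → 14
  4 × C: 1 H each → 4
  1 × C: 3 H
  1 × S: 1 H
  Total hydrogens = 22.
Molecular formula: C12H22S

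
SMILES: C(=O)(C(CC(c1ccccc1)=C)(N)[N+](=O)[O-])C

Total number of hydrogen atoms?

14

Hydrogens are implicit in SMILES; fill each atom to its normal valence:
  5 × C (aromatic): 1 H each → 5
  3 × C: no H
  2 × C: 2 H each → 4
  2 × O: no H
  1 × C: 3 H
  1 × C (aromatic): no H
  1 × N: 2 H
  1 × N (charge +1): no H
  1 × O (charge -1): no H
  Total hydrogens = 14.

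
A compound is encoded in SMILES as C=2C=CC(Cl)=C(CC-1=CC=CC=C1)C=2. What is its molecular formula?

C13H11Cl

Heavy atoms from the SMILES: 13 C, 1 Cl.
Implicit hydrogens by atom environment:
  9 × C (aromatic): 1 H each → 9
  3 × C (aromatic): no H
  1 × C: 2 H
  1 × Cl: no H
  Total hydrogens = 11.
Molecular formula: C13H11Cl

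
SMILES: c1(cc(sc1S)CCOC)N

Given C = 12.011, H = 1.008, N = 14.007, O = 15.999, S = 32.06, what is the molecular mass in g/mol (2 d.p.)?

Molecular formula: C7H11NOS2.
M = 7×12.011 + 11×1.008 + 1×14.007 + 1×15.999 + 2×32.06 = 189.29 g/mol.

189.29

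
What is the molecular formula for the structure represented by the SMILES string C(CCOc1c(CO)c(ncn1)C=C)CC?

C12H18N2O2

Heavy atoms from the SMILES: 12 C, 2 N, 2 O.
Implicit hydrogens by atom environment:
  6 × C: 2 H each → 12
  3 × C (aromatic): no H
  2 × N (aromatic): no H
  1 × C: 3 H
  1 × C (aromatic): 1 H
  1 × C: 1 H
  1 × O: 1 H
  1 × O: no H
  Total hydrogens = 18.
Molecular formula: C12H18N2O2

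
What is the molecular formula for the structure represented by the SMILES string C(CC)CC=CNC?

Heavy atoms from the SMILES: 7 C, 1 N.
Implicit hydrogens by atom environment:
  3 × C: 2 H each → 6
  2 × C: 3 H each → 6
  2 × C: 1 H each → 2
  1 × N: 1 H
  Total hydrogens = 15.
Molecular formula: C7H15N

C7H15N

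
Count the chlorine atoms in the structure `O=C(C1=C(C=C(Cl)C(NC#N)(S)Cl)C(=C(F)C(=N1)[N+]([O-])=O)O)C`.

The symbol for chlorine appears 2 times in the SMILES.

2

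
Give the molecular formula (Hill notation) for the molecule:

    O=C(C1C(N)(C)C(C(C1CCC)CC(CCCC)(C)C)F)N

Heavy atoms from the SMILES: 18 C, 1 F, 2 N, 1 O.
Implicit hydrogens by atom environment:
  6 × C: 2 H each → 12
  5 × C: 3 H each → 15
  4 × C: 1 H each → 4
  3 × C: no H
  2 × N: 2 H each → 4
  1 × F: no H
  1 × O: no H
  Total hydrogens = 35.
Molecular formula: C18H35FN2O

C18H35FN2O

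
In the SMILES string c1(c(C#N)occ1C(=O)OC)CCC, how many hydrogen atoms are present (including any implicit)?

11

Hydrogens are implicit in SMILES; fill each atom to its normal valence:
  3 × C (aromatic): no H
  2 × C: 3 H each → 6
  2 × C: 2 H each → 4
  2 × C: no H
  2 × O: no H
  1 × C (aromatic): 1 H
  1 × N: no H
  1 × O (aromatic): no H
  Total hydrogens = 11.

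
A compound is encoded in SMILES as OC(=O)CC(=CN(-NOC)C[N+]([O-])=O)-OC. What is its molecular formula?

C7H13N3O6

Heavy atoms from the SMILES: 7 C, 3 N, 6 O.
Implicit hydrogens by atom environment:
  4 × O: no H
  2 × C: 3 H each → 6
  2 × C: 2 H each → 4
  2 × C: no H
  1 × C: 1 H
  1 × N: 1 H
  1 × N: no H
  1 × N (charge +1): no H
  1 × O: 1 H
  1 × O (charge -1): no H
  Total hydrogens = 13.
Molecular formula: C7H13N3O6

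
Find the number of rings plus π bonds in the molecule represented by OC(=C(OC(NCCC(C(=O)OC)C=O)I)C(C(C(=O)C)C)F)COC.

Molecular formula from the SMILES: C16H25FINO7.
DoU = (2C + 2 + N − H − X)/2 = (2·16 + 2 + 1 − 25 − 2)/2 = 8/2 = 4.
(Structurally: 0 ring(s) + 4 π bond(s) = 4.)

4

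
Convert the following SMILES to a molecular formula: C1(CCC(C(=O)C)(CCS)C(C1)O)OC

Heavy atoms from the SMILES: 11 C, 3 O, 1 S.
Implicit hydrogens by atom environment:
  5 × C: 2 H each → 10
  2 × C: 3 H each → 6
  2 × C: 1 H each → 2
  2 × C: no H
  2 × O: no H
  1 × O: 1 H
  1 × S: 1 H
  Total hydrogens = 20.
Molecular formula: C11H20O3S

C11H20O3S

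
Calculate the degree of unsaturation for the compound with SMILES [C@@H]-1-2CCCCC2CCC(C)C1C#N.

4

Molecular formula from the SMILES: C12H19N.
DoU = (2C + 2 + N − H − X)/2 = (2·12 + 2 + 1 − 19 − 0)/2 = 8/2 = 4.
(Structurally: 2 ring(s) + 2 π bond(s) = 4.)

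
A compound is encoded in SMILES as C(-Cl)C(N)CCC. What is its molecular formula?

Heavy atoms from the SMILES: 5 C, 1 Cl, 1 N.
Implicit hydrogens by atom environment:
  3 × C: 2 H each → 6
  1 × C: 3 H
  1 × C: 1 H
  1 × Cl: no H
  1 × N: 2 H
  Total hydrogens = 12.
Molecular formula: C5H12ClN

C5H12ClN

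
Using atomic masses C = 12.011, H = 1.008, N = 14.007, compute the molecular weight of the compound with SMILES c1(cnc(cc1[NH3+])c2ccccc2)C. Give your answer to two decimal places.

Molecular formula: C12H13N2+.
M = 12×12.011 + 13×1.008 + 2×14.007 = 185.25 g/mol.

185.25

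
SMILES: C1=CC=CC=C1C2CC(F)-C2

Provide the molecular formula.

Heavy atoms from the SMILES: 10 C, 1 F.
Implicit hydrogens by atom environment:
  5 × C (aromatic): 1 H each → 5
  2 × C: 2 H each → 4
  2 × C: 1 H each → 2
  1 × C (aromatic): no H
  1 × F: no H
  Total hydrogens = 11.
Molecular formula: C10H11F

C10H11F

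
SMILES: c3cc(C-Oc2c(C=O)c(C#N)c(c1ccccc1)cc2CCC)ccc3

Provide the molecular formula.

Heavy atoms from the SMILES: 24 C, 1 N, 2 O.
Implicit hydrogens by atom environment:
  11 × C (aromatic): 1 H each → 11
  7 × C (aromatic): no H
  3 × C: 2 H each → 6
  2 × O: no H
  1 × C: 3 H
  1 × C: 1 H
  1 × C: no H
  1 × N: no H
  Total hydrogens = 21.
Molecular formula: C24H21NO2

C24H21NO2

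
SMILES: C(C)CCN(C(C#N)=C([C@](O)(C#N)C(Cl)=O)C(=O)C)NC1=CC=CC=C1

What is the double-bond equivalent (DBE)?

11

Molecular formula from the SMILES: C18H19ClN4O3.
DoU = (2C + 2 + N − H − X)/2 = (2·18 + 2 + 4 − 19 − 1)/2 = 22/2 = 11.
(Structurally: 1 ring(s) + 10 π bond(s) = 11.)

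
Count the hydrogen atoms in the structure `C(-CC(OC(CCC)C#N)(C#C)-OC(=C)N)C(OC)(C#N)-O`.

21

Hydrogens are implicit in SMILES; fill each atom to its normal valence:
  6 × C: no H
  5 × C: 2 H each → 10
  3 × O: no H
  2 × C: 3 H each → 6
  2 × C: 1 H each → 2
  2 × N: no H
  1 × N: 2 H
  1 × O: 1 H
  Total hydrogens = 21.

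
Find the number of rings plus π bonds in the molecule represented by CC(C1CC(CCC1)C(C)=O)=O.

3

Molecular formula from the SMILES: C10H16O2.
DoU = (2C + 2 + N − H − X)/2 = (2·10 + 2 + 0 − 16 − 0)/2 = 6/2 = 3.
(Structurally: 1 ring(s) + 2 π bond(s) = 3.)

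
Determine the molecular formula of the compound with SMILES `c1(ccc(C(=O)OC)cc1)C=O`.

C9H8O3

Heavy atoms from the SMILES: 9 C, 3 O.
Implicit hydrogens by atom environment:
  4 × C (aromatic): 1 H each → 4
  3 × O: no H
  2 × C (aromatic): no H
  1 × C: 3 H
  1 × C: 1 H
  1 × C: no H
  Total hydrogens = 8.
Molecular formula: C9H8O3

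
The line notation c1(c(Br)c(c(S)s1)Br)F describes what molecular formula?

Heavy atoms from the SMILES: 2 Br, 4 C, 1 F, 2 S.
Implicit hydrogens by atom environment:
  4 × C (aromatic): no H
  2 × Br: no H
  1 × F: no H
  1 × S: 1 H
  1 × S (aromatic): no H
  Total hydrogens = 1.
Molecular formula: C4HBr2FS2

C4HBr2FS2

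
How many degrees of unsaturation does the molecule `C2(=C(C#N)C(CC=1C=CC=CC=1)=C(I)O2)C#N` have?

11

Molecular formula from the SMILES: C13H7IN2O.
DoU = (2C + 2 + N − H − X)/2 = (2·13 + 2 + 2 − 7 − 1)/2 = 22/2 = 11.
(Structurally: 2 ring(s) + 9 π bond(s) = 11.)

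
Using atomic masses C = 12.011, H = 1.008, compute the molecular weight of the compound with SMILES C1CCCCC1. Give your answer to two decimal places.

Molecular formula: C6H12.
M = 6×12.011 + 12×1.008 = 84.16 g/mol.

84.16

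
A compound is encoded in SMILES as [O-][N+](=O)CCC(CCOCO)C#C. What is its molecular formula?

C8H13NO4

Heavy atoms from the SMILES: 8 C, 1 N, 4 O.
Implicit hydrogens by atom environment:
  5 × C: 2 H each → 10
  2 × C: 1 H each → 2
  2 × O: no H
  1 × C: no H
  1 × N (charge +1): no H
  1 × O: 1 H
  1 × O (charge -1): no H
  Total hydrogens = 13.
Molecular formula: C8H13NO4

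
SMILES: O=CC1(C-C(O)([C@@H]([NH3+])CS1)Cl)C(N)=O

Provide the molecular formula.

Heavy atoms from the SMILES: 7 C, 1 Cl, 2 N, 3 O, 1 S.
Implicit hydrogens by atom environment:
  3 × C: no H
  2 × C: 2 H each → 4
  2 × C: 1 H each → 2
  2 × O: no H
  1 × Cl: no H
  1 × N (charge +1): 3 H
  1 × N: 2 H
  1 × O: 1 H
  1 × S: no H
  Total hydrogens = 12.
Net charge +1.
Molecular formula: C7H12ClN2O3S+

C7H12ClN2O3S+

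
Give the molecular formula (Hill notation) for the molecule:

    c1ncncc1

Heavy atoms from the SMILES: 4 C, 2 N.
Implicit hydrogens by atom environment:
  4 × C (aromatic): 1 H each → 4
  2 × N (aromatic): no H
  Total hydrogens = 4.
Molecular formula: C4H4N2

C4H4N2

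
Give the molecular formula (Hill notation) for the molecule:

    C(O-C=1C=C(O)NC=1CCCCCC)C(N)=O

Heavy atoms from the SMILES: 12 C, 2 N, 3 O.
Implicit hydrogens by atom environment:
  6 × C: 2 H each → 12
  3 × C (aromatic): no H
  2 × O: no H
  1 × C: 3 H
  1 × C (aromatic): 1 H
  1 × C: no H
  1 × N: 2 H
  1 × N (aromatic): 1 H
  1 × O: 1 H
  Total hydrogens = 20.
Molecular formula: C12H20N2O3

C12H20N2O3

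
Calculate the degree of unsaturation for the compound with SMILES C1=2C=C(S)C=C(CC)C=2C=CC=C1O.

Molecular formula from the SMILES: C12H12OS.
DoU = (2C + 2 + N − H − X)/2 = (2·12 + 2 + 0 − 12 − 0)/2 = 14/2 = 7.
(Structurally: 2 ring(s) + 5 π bond(s) = 7.)

7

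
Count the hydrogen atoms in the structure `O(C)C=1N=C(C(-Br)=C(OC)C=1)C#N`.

7

Hydrogens are implicit in SMILES; fill each atom to its normal valence:
  4 × C (aromatic): no H
  2 × C: 3 H each → 6
  2 × O: no H
  1 × Br: no H
  1 × C (aromatic): 1 H
  1 × C: no H
  1 × N (aromatic): no H
  1 × N: no H
  Total hydrogens = 7.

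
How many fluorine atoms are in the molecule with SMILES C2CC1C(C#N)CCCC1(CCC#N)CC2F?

The symbol for fluorine appears 1 time in the SMILES.

1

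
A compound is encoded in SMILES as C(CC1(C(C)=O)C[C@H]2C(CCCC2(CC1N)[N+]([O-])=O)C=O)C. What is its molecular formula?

Heavy atoms from the SMILES: 16 C, 2 N, 4 O.
Implicit hydrogens by atom environment:
  7 × C: 2 H each → 14
  4 × C: 1 H each → 4
  3 × C: no H
  3 × O: no H
  2 × C: 3 H each → 6
  1 × N: 2 H
  1 × N (charge +1): no H
  1 × O (charge -1): no H
  Total hydrogens = 26.
Molecular formula: C16H26N2O4

C16H26N2O4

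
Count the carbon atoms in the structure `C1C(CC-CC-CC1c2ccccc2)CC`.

16

The symbol for carbon appears 16 times in the SMILES. Lowercase c denotes aromatic carbon and counts toward C.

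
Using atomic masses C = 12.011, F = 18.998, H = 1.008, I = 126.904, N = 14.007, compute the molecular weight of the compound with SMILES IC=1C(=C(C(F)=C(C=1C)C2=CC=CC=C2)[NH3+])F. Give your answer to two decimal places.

346.14

Molecular formula: C13H11F2IN+.
M = 13×12.011 + 2×18.998 + 11×1.008 + 1×126.904 + 1×14.007 = 346.14 g/mol.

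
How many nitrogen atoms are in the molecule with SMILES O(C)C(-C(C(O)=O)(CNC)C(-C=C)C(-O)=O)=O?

The symbol for nitrogen appears 1 time in the SMILES.

1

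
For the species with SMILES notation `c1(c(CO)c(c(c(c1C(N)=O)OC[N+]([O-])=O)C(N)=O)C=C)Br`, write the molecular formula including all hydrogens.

Heavy atoms from the SMILES: 1 Br, 12 C, 3 N, 6 O.
Implicit hydrogens by atom environment:
  6 × C (aromatic): no H
  4 × O: no H
  3 × C: 2 H each → 6
  2 × C: no H
  2 × N: 2 H each → 4
  1 × Br: no H
  1 × C: 1 H
  1 × N (charge +1): no H
  1 × O: 1 H
  1 × O (charge -1): no H
  Total hydrogens = 12.
Molecular formula: C12H12BrN3O6

C12H12BrN3O6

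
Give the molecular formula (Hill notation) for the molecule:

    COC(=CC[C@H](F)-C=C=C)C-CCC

C12H19FO

Heavy atoms from the SMILES: 12 C, 1 F, 1 O.
Implicit hydrogens by atom environment:
  5 × C: 2 H each → 10
  3 × C: 1 H each → 3
  2 × C: 3 H each → 6
  2 × C: no H
  1 × F: no H
  1 × O: no H
  Total hydrogens = 19.
Molecular formula: C12H19FO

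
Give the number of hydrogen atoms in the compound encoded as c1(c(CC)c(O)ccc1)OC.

12

Hydrogens are implicit in SMILES; fill each atom to its normal valence:
  3 × C (aromatic): 1 H each → 3
  3 × C (aromatic): no H
  2 × C: 3 H each → 6
  1 × C: 2 H
  1 × O: 1 H
  1 × O: no H
  Total hydrogens = 12.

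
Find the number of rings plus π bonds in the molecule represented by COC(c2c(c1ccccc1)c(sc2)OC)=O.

Molecular formula from the SMILES: C13H12O3S.
DoU = (2C + 2 + N − H − X)/2 = (2·13 + 2 + 0 − 12 − 0)/2 = 16/2 = 8.
(Structurally: 2 ring(s) + 6 π bond(s) = 8.)

8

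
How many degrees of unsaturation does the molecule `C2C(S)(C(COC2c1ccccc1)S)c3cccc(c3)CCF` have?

Molecular formula from the SMILES: C19H21FOS2.
DoU = (2C + 2 + N − H − X)/2 = (2·19 + 2 + 0 − 21 − 1)/2 = 18/2 = 9.
(Structurally: 3 ring(s) + 6 π bond(s) = 9.)

9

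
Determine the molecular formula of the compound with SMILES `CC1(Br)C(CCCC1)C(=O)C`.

Heavy atoms from the SMILES: 1 Br, 9 C, 1 O.
Implicit hydrogens by atom environment:
  4 × C: 2 H each → 8
  2 × C: 3 H each → 6
  2 × C: no H
  1 × Br: no H
  1 × C: 1 H
  1 × O: no H
  Total hydrogens = 15.
Molecular formula: C9H15BrO

C9H15BrO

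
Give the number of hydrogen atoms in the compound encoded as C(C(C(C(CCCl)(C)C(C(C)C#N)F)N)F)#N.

Hydrogens are implicit in SMILES; fill each atom to its normal valence:
  4 × C: 1 H each → 4
  3 × C: no H
  2 × C: 3 H each → 6
  2 × C: 2 H each → 4
  2 × F: no H
  2 × N: no H
  1 × Cl: no H
  1 × N: 2 H
  Total hydrogens = 16.

16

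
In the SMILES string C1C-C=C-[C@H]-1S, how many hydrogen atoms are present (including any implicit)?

8

Hydrogens are implicit in SMILES; fill each atom to its normal valence:
  3 × C: 1 H each → 3
  2 × C: 2 H each → 4
  1 × S: 1 H
  Total hydrogens = 8.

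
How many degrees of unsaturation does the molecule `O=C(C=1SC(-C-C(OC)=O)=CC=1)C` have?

Molecular formula from the SMILES: C9H10O3S.
DoU = (2C + 2 + N − H − X)/2 = (2·9 + 2 + 0 − 10 − 0)/2 = 10/2 = 5.
(Structurally: 1 ring(s) + 4 π bond(s) = 5.)

5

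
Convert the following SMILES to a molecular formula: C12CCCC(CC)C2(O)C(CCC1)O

Heavy atoms from the SMILES: 12 C, 2 O.
Implicit hydrogens by atom environment:
  7 × C: 2 H each → 14
  3 × C: 1 H each → 3
  2 × O: 1 H each → 2
  1 × C: 3 H
  1 × C: no H
  Total hydrogens = 22.
Molecular formula: C12H22O2

C12H22O2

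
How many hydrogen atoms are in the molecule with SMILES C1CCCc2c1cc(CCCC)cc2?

20

Hydrogens are implicit in SMILES; fill each atom to its normal valence:
  7 × C: 2 H each → 14
  3 × C (aromatic): 1 H each → 3
  3 × C (aromatic): no H
  1 × C: 3 H
  Total hydrogens = 20.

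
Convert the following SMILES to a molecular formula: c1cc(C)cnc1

Heavy atoms from the SMILES: 6 C, 1 N.
Implicit hydrogens by atom environment:
  4 × C (aromatic): 1 H each → 4
  1 × C: 3 H
  1 × C (aromatic): no H
  1 × N (aromatic): no H
  Total hydrogens = 7.
Molecular formula: C6H7N

C6H7N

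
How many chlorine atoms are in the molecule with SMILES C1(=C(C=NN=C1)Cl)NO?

1

The symbol for chlorine appears 1 time in the SMILES.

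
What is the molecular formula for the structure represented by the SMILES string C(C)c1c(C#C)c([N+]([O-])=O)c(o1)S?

C8H7NO3S

Heavy atoms from the SMILES: 8 C, 1 N, 3 O, 1 S.
Implicit hydrogens by atom environment:
  4 × C (aromatic): no H
  1 × C: 3 H
  1 × C: 2 H
  1 × C: 1 H
  1 × C: no H
  1 × N (charge +1): no H
  1 × O (aromatic): no H
  1 × O: no H
  1 × O (charge -1): no H
  1 × S: 1 H
  Total hydrogens = 7.
Molecular formula: C8H7NO3S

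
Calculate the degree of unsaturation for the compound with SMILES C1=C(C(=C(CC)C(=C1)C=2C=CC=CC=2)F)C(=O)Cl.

9

Molecular formula from the SMILES: C15H12ClFO.
DoU = (2C + 2 + N − H − X)/2 = (2·15 + 2 + 0 − 12 − 2)/2 = 18/2 = 9.
(Structurally: 2 ring(s) + 7 π bond(s) = 9.)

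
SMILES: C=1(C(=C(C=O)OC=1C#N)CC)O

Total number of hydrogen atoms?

Hydrogens are implicit in SMILES; fill each atom to its normal valence:
  4 × C (aromatic): no H
  1 × C: 3 H
  1 × C: 2 H
  1 × C: 1 H
  1 × C: no H
  1 × N: no H
  1 × O: 1 H
  1 × O (aromatic): no H
  1 × O: no H
  Total hydrogens = 7.

7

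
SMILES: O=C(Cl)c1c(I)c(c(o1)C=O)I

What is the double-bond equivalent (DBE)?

5

Molecular formula from the SMILES: C6HClI2O3.
DoU = (2C + 2 + N − H − X)/2 = (2·6 + 2 + 0 − 1 − 3)/2 = 10/2 = 5.
(Structurally: 1 ring(s) + 4 π bond(s) = 5.)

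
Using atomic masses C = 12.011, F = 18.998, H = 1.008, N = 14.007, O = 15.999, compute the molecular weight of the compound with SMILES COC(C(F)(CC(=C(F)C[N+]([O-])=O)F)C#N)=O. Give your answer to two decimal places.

Molecular formula: C8H7F3N2O4.
M = 8×12.011 + 3×18.998 + 7×1.008 + 2×14.007 + 4×15.999 = 252.15 g/mol.

252.15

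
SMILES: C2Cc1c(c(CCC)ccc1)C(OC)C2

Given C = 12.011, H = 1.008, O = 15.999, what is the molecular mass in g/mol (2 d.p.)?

204.31

Molecular formula: C14H20O.
M = 14×12.011 + 20×1.008 + 1×15.999 = 204.31 g/mol.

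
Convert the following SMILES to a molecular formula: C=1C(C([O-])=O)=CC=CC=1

Heavy atoms from the SMILES: 7 C, 2 O.
Implicit hydrogens by atom environment:
  5 × C (aromatic): 1 H each → 5
  1 × C (aromatic): no H
  1 × C: no H
  1 × O: no H
  1 × O (charge -1): no H
  Total hydrogens = 5.
Net charge -1.
Molecular formula: C7H5O2-

C7H5O2-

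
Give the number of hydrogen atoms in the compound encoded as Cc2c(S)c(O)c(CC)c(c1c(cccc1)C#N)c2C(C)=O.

Hydrogens are implicit in SMILES; fill each atom to its normal valence:
  8 × C (aromatic): no H
  4 × C (aromatic): 1 H each → 4
  3 × C: 3 H each → 9
  2 × C: no H
  1 × C: 2 H
  1 × N: no H
  1 × O: 1 H
  1 × O: no H
  1 × S: 1 H
  Total hydrogens = 17.

17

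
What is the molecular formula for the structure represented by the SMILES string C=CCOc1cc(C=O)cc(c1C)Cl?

C11H11ClO2

Heavy atoms from the SMILES: 11 C, 1 Cl, 2 O.
Implicit hydrogens by atom environment:
  4 × C (aromatic): no H
  2 × C: 2 H each → 4
  2 × C (aromatic): 1 H each → 2
  2 × C: 1 H each → 2
  2 × O: no H
  1 × C: 3 H
  1 × Cl: no H
  Total hydrogens = 11.
Molecular formula: C11H11ClO2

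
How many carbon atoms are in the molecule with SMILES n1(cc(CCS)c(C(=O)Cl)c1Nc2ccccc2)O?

13

The symbol for carbon appears 13 times in the SMILES. Lowercase c denotes aromatic carbon and counts toward C.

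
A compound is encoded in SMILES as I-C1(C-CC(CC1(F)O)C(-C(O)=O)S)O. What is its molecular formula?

C8H12FIO4S

Heavy atoms from the SMILES: 8 C, 1 F, 1 I, 4 O, 1 S.
Implicit hydrogens by atom environment:
  3 × C: 2 H each → 6
  3 × C: no H
  3 × O: 1 H each → 3
  2 × C: 1 H each → 2
  1 × F: no H
  1 × I: no H
  1 × O: no H
  1 × S: 1 H
  Total hydrogens = 12.
Molecular formula: C8H12FIO4S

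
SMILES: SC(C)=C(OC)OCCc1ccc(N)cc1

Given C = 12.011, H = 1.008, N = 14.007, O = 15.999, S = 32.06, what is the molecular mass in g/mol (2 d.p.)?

Molecular formula: C12H17NO2S.
M = 12×12.011 + 17×1.008 + 1×14.007 + 2×15.999 + 1×32.06 = 239.33 g/mol.

239.33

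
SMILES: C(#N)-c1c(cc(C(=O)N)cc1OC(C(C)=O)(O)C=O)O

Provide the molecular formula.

C12H10N2O6

Heavy atoms from the SMILES: 12 C, 2 N, 6 O.
Implicit hydrogens by atom environment:
  4 × C (aromatic): no H
  4 × C: no H
  4 × O: no H
  2 × C (aromatic): 1 H each → 2
  2 × O: 1 H each → 2
  1 × C: 3 H
  1 × C: 1 H
  1 × N: 2 H
  1 × N: no H
  Total hydrogens = 10.
Molecular formula: C12H10N2O6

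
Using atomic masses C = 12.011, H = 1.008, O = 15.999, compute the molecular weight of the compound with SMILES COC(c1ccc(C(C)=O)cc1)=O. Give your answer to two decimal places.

178.19

Molecular formula: C10H10O3.
M = 10×12.011 + 10×1.008 + 3×15.999 = 178.19 g/mol.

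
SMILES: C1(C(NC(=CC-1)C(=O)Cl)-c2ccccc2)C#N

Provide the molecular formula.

Heavy atoms from the SMILES: 13 C, 1 Cl, 2 N, 1 O.
Implicit hydrogens by atom environment:
  5 × C (aromatic): 1 H each → 5
  3 × C: 1 H each → 3
  3 × C: no H
  1 × C: 2 H
  1 × C (aromatic): no H
  1 × Cl: no H
  1 × N: 1 H
  1 × N: no H
  1 × O: no H
  Total hydrogens = 11.
Molecular formula: C13H11ClN2O

C13H11ClN2O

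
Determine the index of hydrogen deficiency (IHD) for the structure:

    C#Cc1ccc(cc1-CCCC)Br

6

Molecular formula from the SMILES: C12H13Br.
DoU = (2C + 2 + N − H − X)/2 = (2·12 + 2 + 0 − 13 − 1)/2 = 12/2 = 6.
(Structurally: 1 ring(s) + 5 π bond(s) = 6.)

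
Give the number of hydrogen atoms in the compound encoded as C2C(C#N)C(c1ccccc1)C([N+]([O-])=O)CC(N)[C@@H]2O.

Hydrogens are implicit in SMILES; fill each atom to its normal valence:
  5 × C: 1 H each → 5
  5 × C (aromatic): 1 H each → 5
  2 × C: 2 H each → 4
  1 × C (aromatic): no H
  1 × C: no H
  1 × N: 2 H
  1 × N (charge +1): no H
  1 × N: no H
  1 × O: 1 H
  1 × O: no H
  1 × O (charge -1): no H
  Total hydrogens = 17.

17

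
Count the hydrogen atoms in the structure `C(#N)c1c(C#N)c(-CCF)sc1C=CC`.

9

Hydrogens are implicit in SMILES; fill each atom to its normal valence:
  4 × C (aromatic): no H
  2 × C: 2 H each → 4
  2 × C: 1 H each → 2
  2 × C: no H
  2 × N: no H
  1 × C: 3 H
  1 × F: no H
  1 × S (aromatic): no H
  Total hydrogens = 9.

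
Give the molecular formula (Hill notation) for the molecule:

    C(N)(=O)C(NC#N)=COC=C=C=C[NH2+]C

C9H11N4O2+

Heavy atoms from the SMILES: 9 C, 4 N, 2 O.
Implicit hydrogens by atom environment:
  5 × C: no H
  3 × C: 1 H each → 3
  2 × O: no H
  1 × C: 3 H
  1 × N: 2 H
  1 × N (charge +1): 2 H
  1 × N: 1 H
  1 × N: no H
  Total hydrogens = 11.
Net charge +1.
Molecular formula: C9H11N4O2+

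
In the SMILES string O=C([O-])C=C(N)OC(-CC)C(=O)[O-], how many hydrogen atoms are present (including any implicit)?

Hydrogens are implicit in SMILES; fill each atom to its normal valence:
  3 × C: no H
  3 × O: no H
  2 × C: 1 H each → 2
  2 × O (charge -1): no H
  1 × C: 3 H
  1 × C: 2 H
  1 × N: 2 H
  Total hydrogens = 9.

9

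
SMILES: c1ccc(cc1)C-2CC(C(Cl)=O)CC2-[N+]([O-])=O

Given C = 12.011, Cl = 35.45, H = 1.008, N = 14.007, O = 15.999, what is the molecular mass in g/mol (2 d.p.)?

253.68

Molecular formula: C12H12ClNO3.
M = 12×12.011 + 1×35.45 + 12×1.008 + 1×14.007 + 3×15.999 = 253.68 g/mol.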